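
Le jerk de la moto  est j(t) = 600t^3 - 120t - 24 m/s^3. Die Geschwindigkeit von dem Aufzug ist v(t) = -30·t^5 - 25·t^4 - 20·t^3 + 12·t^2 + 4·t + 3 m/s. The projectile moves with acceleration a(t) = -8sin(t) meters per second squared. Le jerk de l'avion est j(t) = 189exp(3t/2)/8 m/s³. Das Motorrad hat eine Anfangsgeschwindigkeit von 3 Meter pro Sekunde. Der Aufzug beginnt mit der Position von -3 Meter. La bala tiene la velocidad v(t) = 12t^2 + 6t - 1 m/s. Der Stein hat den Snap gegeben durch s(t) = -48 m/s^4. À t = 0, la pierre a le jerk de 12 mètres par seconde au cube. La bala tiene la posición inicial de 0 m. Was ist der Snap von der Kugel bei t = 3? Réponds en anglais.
To solve this, we need to take 3 derivatives of our velocity equation v(t) = 12·t^2 + 6·t - 1. Differentiating velocity, we get acceleration: a(t) = 24·t + 6. The derivative of acceleration gives jerk: j(t) = 24. The derivative of jerk gives snap: s(t) = 0. We have snap s(t) = 0. Substituting t = 3: s(3) = 0.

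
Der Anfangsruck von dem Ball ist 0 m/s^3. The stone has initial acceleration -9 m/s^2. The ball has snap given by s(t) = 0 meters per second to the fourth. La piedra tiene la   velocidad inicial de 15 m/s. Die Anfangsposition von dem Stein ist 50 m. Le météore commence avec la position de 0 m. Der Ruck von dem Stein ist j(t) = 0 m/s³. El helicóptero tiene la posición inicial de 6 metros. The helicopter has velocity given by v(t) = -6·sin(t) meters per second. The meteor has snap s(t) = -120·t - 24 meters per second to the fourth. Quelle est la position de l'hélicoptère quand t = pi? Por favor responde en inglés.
To find the answer, we compute 1 integral of v(t) = -6·sin(t). Taking ∫v(t)dt and applying x(0) = 6, we find x(t) = 6·cos(t). Using x(t) = 6·cos(t) and substituting t = pi, we find x = -6.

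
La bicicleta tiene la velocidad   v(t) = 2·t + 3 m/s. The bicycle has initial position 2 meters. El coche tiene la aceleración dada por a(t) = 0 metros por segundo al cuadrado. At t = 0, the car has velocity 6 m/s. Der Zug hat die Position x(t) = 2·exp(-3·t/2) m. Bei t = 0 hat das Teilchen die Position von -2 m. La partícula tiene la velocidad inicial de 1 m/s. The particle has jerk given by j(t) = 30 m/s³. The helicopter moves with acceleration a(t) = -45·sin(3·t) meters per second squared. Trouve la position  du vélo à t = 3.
Pour résoudre ceci, nous devons prendre 1 intégrale de notre équation de la vitesse v(t) = 2·t + 3. La primitive de la vitesse est la position. En utilisant x(0) = 2, nous obtenons x(t) = t^2 + 3·t + 2. En utilisant x(t) = t^2 + 3·t + 2 et en substituant t = 3, nous trouvons x = 20.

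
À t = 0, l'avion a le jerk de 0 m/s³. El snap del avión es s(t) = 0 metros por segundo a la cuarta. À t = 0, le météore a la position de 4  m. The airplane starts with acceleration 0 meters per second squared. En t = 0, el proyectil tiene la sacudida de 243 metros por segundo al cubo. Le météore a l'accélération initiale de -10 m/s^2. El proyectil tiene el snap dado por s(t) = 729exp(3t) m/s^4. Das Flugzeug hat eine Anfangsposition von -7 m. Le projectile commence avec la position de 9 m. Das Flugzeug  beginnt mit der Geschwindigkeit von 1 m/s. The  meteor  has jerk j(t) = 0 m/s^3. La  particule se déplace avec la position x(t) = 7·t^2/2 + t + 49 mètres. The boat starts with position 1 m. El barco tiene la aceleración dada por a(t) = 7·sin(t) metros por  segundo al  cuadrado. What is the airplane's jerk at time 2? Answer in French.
En partant du snap s(t) = 0, nous prenons 1 intégrale. L'intégrale du snap, avec j(0) = 0, donne le jerk: j(t) = 0. Nous avons le jerk j(t) = 0. En substituant t = 2: j(2) = 0.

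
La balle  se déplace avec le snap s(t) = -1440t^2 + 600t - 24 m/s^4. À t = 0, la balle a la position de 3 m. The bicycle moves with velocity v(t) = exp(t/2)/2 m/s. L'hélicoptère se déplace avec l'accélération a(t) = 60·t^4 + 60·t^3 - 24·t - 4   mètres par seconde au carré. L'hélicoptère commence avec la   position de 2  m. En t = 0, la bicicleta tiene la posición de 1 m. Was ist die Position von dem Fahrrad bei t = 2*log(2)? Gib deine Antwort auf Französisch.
En partant de la vitesse v(t) = exp(t/2)/2, nous prenons 1 primitive. L'intégrale de la vitesse est la position. En utilisant x(0) = 1, nous obtenons x(t) = exp(t/2). De l'équation de la position x(t) = exp(t/2), nous substituons t = 2*log(2) pour obtenir x = 2.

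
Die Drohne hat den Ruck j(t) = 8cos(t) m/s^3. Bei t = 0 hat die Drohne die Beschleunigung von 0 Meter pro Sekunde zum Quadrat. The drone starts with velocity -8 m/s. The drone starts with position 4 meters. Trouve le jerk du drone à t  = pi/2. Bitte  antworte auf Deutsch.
Aus der Gleichung für den Ruck j(t) = 8·cos(t), setzen wir t = pi/2 ein und erhalten j = 0.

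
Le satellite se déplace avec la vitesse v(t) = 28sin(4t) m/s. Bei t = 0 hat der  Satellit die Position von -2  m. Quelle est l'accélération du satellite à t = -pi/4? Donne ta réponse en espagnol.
Partiendo de la velocidad v(t) = 28·sin(4·t), tomamos 1 derivada. Derivando la velocidad, obtenemos la aceleración: a(t) = 112·cos(4·t). Usando a(t) = 112·cos(4·t) y sustituyendo t = -pi/4, encontramos a = -112.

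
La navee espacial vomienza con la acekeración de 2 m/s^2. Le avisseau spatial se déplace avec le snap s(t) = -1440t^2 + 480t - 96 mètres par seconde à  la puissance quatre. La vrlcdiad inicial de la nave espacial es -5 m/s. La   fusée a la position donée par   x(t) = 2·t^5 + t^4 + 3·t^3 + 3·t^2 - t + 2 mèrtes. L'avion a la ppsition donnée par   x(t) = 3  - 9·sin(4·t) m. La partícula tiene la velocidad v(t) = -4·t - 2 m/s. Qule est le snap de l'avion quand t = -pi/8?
En partant de la position x(t) = 3 - 9·sin(4·t), nous prenons 4 dérivées. La dérivée de la position donne la vitesse: v(t) = -36·cos(4·t). En prenant d/dt de v(t), nous trouvons a(t) = 144·sin(4·t). La dérivée de l'accélération donne le jerk: j(t) = 576·cos(4·t). La dérivée du jerk donne le snap: s(t) = -2304·sin(4·t). En utilisant s(t) = -2304·sin(4·t) et en substituant t = -pi/8, nous trouvons s = 2304.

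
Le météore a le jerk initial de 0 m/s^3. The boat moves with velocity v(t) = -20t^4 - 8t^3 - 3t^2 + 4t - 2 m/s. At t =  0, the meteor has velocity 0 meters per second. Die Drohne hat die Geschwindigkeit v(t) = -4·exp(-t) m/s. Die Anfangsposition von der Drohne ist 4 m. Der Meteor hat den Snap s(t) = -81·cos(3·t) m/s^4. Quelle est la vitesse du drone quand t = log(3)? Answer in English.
From the given velocity equation v(t) = -4·exp(-t), we substitute t = log(3) to get v = -4/3.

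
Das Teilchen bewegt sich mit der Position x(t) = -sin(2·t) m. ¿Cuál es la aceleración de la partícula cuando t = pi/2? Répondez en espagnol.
Partiendo de la posición x(t) = -sin(2·t), tomamos 2 derivadas. Tomando d/dt de x(t), encontramos v(t) = -2·cos(2·t). Tomando d/dt de v(t), encontramos a(t) = 4·sin(2·t). De la ecuación de la aceleración a(t) = 4·sin(2·t), sustituimos t = pi/2 para obtener a = 0.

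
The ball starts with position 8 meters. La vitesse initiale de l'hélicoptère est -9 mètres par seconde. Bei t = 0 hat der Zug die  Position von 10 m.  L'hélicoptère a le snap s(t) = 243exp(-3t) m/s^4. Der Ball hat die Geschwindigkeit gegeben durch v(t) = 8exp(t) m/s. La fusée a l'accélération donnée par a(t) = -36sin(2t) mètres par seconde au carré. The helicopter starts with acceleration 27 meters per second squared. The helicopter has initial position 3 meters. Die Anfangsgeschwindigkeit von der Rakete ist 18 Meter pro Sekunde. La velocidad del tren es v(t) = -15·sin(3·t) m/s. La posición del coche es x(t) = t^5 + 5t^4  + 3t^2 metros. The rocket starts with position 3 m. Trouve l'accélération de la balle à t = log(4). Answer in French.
Pour résoudre ceci, nous devons prendre 1 dérivée de notre équation de la vitesse v(t) = 8·exp(t). En dérivant la vitesse, nous obtenons l'accélération: a(t) = 8·exp(t). De l'équation de l'accélération a(t) = 8·exp(t), nous substituons t = log(4) pour obtenir a = 32.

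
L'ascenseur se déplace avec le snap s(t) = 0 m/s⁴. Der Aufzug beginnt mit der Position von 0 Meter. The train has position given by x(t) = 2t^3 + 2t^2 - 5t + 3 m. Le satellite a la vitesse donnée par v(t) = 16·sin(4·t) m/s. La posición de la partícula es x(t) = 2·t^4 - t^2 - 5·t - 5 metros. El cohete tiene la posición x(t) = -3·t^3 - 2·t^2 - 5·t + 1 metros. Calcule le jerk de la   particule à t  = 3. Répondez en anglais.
Starting from position x(t) = 2·t^4 - t^2 - 5·t - 5, we take 3 derivatives. Taking d/dt of x(t), we find v(t) = 8·t^3 - 2·t - 5. Differentiating velocity, we get acceleration: a(t) = 24·t^2 - 2. The derivative of acceleration gives jerk: j(t) = 48·t. Using j(t) = 48·t and substituting t = 3, we find j = 144.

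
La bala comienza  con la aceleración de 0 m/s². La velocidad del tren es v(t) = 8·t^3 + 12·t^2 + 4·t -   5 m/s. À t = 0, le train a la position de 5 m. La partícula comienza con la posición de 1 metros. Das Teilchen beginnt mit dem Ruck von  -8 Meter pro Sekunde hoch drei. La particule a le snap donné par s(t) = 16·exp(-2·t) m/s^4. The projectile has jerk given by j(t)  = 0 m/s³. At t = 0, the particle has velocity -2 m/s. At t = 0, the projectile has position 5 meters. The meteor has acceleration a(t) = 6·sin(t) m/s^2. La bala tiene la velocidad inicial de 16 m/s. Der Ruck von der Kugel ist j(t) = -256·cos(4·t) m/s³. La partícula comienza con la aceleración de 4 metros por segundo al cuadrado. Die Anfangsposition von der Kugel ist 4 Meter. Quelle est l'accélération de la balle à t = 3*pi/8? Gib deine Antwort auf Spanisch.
Necesitamos integrar nuestra ecuación de la sacudida j(t) = -256·cos(4·t) 1 vez. La integral de la sacudida es la aceleración. Usando a(0) = 0, obtenemos a(t) = -64·sin(4·t). De la ecuación de la aceleración a(t) = -64·sin(4·t), sustituimos t = 3*pi/8 para obtener a = 64.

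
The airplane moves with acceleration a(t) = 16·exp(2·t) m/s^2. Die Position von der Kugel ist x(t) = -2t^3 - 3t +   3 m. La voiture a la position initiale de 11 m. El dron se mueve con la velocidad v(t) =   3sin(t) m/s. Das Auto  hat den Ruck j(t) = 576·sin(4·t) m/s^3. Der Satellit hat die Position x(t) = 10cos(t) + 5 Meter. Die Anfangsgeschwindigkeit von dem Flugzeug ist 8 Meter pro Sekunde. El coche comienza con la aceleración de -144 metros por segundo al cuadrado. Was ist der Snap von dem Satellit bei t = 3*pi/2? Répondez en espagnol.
Para resolver esto, necesitamos tomar 4 derivadas de nuestra ecuación de la posición x(t) = 10·cos(t) + 5. La derivada de la posición da la velocidad: v(t) = -10·sin(t). Tomando d/dt de v(t), encontramos a(t) = -10·cos(t). Tomando d/dt de a(t), encontramos j(t) = 10·sin(t). Tomando d/dt de j(t), encontramos s(t) = 10·cos(t). Usando s(t) = 10·cos(t) y sustituyendo t = 3*pi/2, encontramos s = 0.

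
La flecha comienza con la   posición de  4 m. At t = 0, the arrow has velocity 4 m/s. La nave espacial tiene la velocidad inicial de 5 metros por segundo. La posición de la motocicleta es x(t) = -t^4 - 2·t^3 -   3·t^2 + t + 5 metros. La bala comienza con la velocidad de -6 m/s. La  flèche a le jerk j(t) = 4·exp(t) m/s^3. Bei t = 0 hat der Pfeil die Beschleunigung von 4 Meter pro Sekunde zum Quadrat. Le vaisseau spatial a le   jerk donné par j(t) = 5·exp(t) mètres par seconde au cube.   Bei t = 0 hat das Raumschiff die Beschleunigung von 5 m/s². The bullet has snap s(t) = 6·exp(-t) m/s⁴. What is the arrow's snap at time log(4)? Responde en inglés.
Starting from jerk j(t) = 4·exp(t), we take 1 derivative. Differentiating jerk, we get snap: s(t) = 4·exp(t). Using s(t) = 4·exp(t) and substituting t = log(4), we find s = 16.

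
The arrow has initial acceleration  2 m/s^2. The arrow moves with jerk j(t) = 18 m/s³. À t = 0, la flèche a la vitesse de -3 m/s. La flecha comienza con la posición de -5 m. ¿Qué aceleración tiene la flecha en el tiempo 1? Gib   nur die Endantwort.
La respuesta es 20.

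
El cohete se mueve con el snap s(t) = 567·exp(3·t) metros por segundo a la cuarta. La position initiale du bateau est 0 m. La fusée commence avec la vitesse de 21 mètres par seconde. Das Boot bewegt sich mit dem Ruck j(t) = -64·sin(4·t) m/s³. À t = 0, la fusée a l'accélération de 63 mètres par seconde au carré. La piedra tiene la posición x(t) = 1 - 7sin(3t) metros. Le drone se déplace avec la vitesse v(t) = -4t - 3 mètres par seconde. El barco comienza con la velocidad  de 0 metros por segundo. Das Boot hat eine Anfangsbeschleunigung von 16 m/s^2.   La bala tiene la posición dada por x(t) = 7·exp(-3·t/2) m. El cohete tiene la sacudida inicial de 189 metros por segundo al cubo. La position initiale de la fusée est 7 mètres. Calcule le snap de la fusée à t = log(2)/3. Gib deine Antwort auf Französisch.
En utilisant s(t) = 567·exp(3·t) et en substituant t = log(2)/3, nous trouvons s = 1134.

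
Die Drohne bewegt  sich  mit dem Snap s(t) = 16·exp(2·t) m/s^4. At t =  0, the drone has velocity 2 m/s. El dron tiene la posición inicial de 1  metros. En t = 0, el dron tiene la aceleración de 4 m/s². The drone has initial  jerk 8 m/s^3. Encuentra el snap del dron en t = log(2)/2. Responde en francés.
Nous avons le snap s(t) = 16·exp(2·t). En substituant t = log(2)/2: s(log(2)/2) = 32.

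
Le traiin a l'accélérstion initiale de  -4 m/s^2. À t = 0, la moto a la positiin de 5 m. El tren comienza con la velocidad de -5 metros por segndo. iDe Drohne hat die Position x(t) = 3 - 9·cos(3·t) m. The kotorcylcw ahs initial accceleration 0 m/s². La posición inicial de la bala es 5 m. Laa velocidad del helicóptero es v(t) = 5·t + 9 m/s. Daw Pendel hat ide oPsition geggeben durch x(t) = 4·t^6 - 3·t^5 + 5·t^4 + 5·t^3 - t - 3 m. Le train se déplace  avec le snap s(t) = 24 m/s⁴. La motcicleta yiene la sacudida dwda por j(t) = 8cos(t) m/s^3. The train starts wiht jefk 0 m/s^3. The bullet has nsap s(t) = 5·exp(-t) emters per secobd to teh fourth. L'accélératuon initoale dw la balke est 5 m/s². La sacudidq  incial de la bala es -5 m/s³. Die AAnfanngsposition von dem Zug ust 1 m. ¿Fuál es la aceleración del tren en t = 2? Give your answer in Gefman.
Um dies zu lösen, müssen wir 2 Stammfunktionen unserer Gleichung für den Snap s(t) = 24 finden. Mit ∫s(t)dt und Anwendung von j(0) = 0, finden wir j(t) = 24·t. Durch Integration von dem Ruck und Verwendung der Anfangsbedingung a(0) = -4, erhalten wir a(t) = 12·t^2 - 4. Aus der Gleichung für die Beschleunigung a(t) = 12·t^2 - 4, setzen wir t = 2 ein und erhalten a = 44.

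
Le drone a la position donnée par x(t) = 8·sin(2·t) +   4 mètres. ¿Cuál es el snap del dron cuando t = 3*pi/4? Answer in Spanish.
Para resolver esto, necesitamos tomar 4 derivadas de nuestra ecuación de la posición x(t) = 8·sin(2·t) + 4. La derivada de la posición da la velocidad: v(t) = 16·cos(2·t). Derivando la velocidad, obtenemos la aceleración: a(t) = -32·sin(2·t). Derivando la aceleración, obtenemos la sacudida: j(t) = -64·cos(2·t). Derivando la sacudida, obtenemos el snap: s(t) = 128·sin(2·t). De la ecuación del snap s(t) = 128·sin(2·t), sustituimos t = 3*pi/4 para obtener s = -128.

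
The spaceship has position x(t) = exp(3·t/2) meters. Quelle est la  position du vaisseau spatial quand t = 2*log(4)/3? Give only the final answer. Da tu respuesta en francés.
À t = 2*log(4)/3, x = 4.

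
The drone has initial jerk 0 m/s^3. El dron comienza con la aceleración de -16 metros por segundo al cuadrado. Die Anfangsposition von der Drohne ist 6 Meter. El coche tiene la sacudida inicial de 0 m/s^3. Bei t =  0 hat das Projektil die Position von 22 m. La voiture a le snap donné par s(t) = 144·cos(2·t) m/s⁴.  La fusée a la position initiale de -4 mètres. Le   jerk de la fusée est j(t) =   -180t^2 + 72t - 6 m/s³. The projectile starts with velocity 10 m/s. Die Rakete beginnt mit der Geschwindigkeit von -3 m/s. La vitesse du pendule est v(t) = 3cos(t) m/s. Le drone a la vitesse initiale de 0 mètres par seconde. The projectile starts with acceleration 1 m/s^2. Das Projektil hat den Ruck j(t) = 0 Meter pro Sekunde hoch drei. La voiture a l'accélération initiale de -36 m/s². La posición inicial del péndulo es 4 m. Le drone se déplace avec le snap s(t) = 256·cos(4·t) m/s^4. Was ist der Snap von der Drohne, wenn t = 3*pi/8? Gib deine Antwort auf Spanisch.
Tenemos el snap s(t) = 256·cos(4·t). Sustituyendo t = 3*pi/8: s(3*pi/8) = 0.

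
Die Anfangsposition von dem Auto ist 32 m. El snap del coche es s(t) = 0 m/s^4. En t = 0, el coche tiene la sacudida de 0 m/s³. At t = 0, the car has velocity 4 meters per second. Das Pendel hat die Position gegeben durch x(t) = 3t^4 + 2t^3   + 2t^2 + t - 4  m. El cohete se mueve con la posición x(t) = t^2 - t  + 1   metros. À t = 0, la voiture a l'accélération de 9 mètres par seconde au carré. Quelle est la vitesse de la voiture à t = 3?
Pour résoudre ceci, nous devons prendre 3 intégrales de notre équation du snap s(t) = 0. En prenant ∫s(t)dt et en appliquant j(0) = 0, nous trouvons j(t) = 0. En prenant ∫j(t)dt et en appliquant a(0) = 9, nous trouvons a(t) = 9. En prenant ∫a(t)dt et en appliquant v(0) = 4, nous trouvons v(t) = 9·t + 4. Nous avons la vitesse v(t) = 9·t + 4. En substituant t = 3: v(3) = 31.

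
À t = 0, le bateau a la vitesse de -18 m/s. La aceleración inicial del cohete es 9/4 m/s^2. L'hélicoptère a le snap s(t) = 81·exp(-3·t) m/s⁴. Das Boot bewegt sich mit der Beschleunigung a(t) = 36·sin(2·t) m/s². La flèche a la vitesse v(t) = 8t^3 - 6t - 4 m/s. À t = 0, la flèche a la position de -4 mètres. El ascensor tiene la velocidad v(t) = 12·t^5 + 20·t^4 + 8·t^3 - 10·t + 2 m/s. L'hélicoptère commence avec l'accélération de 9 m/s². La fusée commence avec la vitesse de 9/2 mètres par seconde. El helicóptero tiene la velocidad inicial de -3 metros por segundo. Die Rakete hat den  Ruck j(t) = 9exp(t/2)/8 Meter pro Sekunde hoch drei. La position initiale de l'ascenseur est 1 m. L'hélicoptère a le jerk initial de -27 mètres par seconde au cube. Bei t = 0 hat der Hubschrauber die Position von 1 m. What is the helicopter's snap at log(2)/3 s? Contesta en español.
De la ecuación del snap s(t) = 81·exp(-3·t), sustituimos t = log(2)/3 para obtener s = 81/2.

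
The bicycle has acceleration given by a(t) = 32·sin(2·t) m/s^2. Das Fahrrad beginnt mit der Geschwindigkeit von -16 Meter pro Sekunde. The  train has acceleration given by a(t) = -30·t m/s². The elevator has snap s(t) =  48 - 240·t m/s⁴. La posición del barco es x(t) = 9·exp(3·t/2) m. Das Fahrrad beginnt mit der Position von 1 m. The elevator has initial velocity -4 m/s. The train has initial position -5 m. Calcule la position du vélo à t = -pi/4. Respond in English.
To find the answer, we compute 2 integrals of a(t) = 32·sin(2·t). The antiderivative of acceleration, with v(0) = -16, gives velocity: v(t) = -16·cos(2·t). Integrating velocity and using the initial condition x(0) = 1, we get x(t) = 1 - 8·sin(2·t). From the given position equation x(t) = 1 - 8·sin(2·t), we substitute t = -pi/4 to get x = 9.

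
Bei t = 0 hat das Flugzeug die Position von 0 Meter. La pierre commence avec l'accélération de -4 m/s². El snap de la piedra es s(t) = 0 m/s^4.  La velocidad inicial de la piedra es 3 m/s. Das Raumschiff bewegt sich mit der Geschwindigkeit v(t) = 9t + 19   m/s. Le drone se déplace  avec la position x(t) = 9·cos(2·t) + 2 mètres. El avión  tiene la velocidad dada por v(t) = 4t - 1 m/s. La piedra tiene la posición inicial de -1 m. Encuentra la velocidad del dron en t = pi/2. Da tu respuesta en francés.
En partant de la position x(t) = 9·cos(2·t) + 2, nous prenons 1 dérivée. En prenant d/dt de x(t), nous trouvons v(t) = -18·sin(2·t). En utilisant v(t) = -18·sin(2·t) et en substituant t = pi/2, nous trouvons v = 0.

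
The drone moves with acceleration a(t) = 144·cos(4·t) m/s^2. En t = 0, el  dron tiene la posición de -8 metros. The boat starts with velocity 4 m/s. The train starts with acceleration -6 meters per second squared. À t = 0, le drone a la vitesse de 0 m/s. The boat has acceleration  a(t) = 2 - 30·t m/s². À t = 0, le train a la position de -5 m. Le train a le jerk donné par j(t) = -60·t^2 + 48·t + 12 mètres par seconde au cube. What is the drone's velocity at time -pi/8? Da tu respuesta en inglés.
We need to integrate our acceleration equation a(t) = 144·cos(4·t) 1 time. Integrating acceleration and using the initial condition v(0) = 0, we get v(t) = 36·sin(4·t). From the given velocity equation v(t) = 36·sin(4·t), we substitute t = -pi/8 to get v = -36.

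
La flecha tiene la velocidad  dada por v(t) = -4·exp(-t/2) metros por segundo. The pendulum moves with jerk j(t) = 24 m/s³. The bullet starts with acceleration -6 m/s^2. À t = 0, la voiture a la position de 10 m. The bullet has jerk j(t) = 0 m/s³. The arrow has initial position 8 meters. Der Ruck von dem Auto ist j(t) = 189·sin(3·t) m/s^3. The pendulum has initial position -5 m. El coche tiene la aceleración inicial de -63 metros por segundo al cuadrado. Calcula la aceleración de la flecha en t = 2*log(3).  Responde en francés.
En partant de la vitesse v(t) = -4·exp(-t/2), nous prenons 1 dérivée. La dérivée de la vitesse donne l'accélération: a(t) = 2·exp(-t/2). Nous avons l'accélération a(t) = 2·exp(-t/2). En substituant t = 2*log(3): a(2*log(3)) = 2/3.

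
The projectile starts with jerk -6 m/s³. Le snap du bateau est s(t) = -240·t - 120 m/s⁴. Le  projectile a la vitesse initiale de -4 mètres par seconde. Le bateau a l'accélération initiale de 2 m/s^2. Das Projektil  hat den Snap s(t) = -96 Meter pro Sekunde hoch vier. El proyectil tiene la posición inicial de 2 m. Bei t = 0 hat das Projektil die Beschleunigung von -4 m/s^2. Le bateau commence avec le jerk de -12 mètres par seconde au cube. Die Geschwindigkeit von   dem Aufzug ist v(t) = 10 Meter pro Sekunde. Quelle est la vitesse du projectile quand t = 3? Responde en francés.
Nous devons trouver l'intégrale de notre équation du snap s(t) = -96 3 fois. En intégrant le snap et en utilisant la condition initiale j(0) = -6, nous obtenons j(t) = -96·t - 6. En prenant ∫j(t)dt et en appliquant a(0) = -4, nous trouvons a(t) = -48·t^2 - 6·t - 4. En intégrant l'accélération et en utilisant la condition initiale v(0) = -4, nous obtenons v(t) = -16·t^3 - 3·t^2 - 4·t - 4. En utilisant v(t) = -16·t^3 - 3·t^2 - 4·t - 4 et en substituant t = 3, nous trouvons v = -475.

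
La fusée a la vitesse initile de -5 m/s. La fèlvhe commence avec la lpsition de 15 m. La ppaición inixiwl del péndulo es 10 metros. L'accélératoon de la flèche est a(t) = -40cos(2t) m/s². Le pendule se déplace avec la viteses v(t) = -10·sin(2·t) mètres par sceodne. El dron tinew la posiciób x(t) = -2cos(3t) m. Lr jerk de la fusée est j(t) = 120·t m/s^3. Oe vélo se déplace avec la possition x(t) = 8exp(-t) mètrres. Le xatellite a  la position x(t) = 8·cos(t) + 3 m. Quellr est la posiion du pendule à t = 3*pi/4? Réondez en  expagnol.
Partiendo de la velocidad v(t) = -10·sin(2·t), tomamos 1 antiderivada. Integrando la velocidad y usando la condición inicial x(0) = 10, obtenemos x(t) = 5·cos(2·t) + 5. Tenemos la posición x(t) = 5·cos(2·t) + 5. Sustituyendo t = 3*pi/4: x(3*pi/4) = 5.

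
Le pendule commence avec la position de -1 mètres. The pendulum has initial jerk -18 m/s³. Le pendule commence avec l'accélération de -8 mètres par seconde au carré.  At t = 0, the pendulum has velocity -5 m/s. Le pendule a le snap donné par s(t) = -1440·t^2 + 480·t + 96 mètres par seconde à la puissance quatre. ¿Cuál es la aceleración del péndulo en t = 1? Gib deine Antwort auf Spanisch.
Para resolver esto, necesitamos tomar 2 antiderivadas de nuestra ecuación del snap s(t) = -1440·t^2 + 480·t + 96. La antiderivada del snap, con j(0) = -18, da la sacudida: j(t) = -480·t^3 + 240·t^2 + 96·t - 18. Tomando ∫j(t)dt y aplicando a(0) = -8, encontramos a(t) = -120·t^4 + 80·t^3 + 48·t^2 - 18·t - 8. Tenemos la aceleración a(t) = -120·t^4 + 80·t^3 + 48·t^2 - 18·t - 8. Sustituyendo t = 1: a(1) = -18.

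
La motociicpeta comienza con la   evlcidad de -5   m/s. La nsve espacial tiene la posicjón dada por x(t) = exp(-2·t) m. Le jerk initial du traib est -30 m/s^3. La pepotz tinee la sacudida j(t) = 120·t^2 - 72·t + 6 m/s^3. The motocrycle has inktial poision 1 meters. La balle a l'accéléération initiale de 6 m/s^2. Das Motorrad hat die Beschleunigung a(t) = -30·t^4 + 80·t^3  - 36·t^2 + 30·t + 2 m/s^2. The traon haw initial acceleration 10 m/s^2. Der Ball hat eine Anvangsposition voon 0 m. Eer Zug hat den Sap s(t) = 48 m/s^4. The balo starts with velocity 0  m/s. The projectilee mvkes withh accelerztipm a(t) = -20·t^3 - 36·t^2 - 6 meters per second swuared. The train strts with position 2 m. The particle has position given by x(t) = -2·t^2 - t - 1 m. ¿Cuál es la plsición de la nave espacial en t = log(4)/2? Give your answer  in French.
En utilisant x(t) = exp(-2·t) et en substituant t = log(4)/2, nous trouvons x = 1/4.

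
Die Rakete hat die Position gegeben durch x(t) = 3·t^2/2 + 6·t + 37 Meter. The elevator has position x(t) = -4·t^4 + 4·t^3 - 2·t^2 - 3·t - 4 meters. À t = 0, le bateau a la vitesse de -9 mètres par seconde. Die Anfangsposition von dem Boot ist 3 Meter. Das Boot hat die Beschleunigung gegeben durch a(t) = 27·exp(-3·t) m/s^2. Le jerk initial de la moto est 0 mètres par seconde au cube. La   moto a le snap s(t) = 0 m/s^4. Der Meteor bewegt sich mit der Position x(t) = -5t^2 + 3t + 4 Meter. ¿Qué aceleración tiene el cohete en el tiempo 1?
Partiendo de la posición x(t) = 3·t^2/2 + 6·t + 37, tomamos 2 derivadas. Derivando la posición, obtenemos la velocidad: v(t) = 3·t + 6. Derivando la velocidad, obtenemos la aceleración: a(t) = 3. Usando a(t) = 3 y sustituyendo t = 1, encontramos a = 3.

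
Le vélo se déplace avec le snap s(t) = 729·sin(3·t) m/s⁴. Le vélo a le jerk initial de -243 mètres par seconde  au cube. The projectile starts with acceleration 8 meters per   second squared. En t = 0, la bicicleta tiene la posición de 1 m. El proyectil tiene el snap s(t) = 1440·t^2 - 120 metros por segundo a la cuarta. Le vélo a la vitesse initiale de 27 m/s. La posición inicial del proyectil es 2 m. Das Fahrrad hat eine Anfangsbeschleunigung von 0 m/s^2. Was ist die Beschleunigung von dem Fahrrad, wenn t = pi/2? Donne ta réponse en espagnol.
Debemos encontrar la integral de nuestra ecuación del snap s(t) = 729·sin(3·t) 2 veces. La antiderivada del snap es la sacudida. Usando j(0) = -243, obtenemos j(t) = -243·cos(3·t). La antiderivada de la sacudida es la aceleración. Usando a(0) = 0, obtenemos a(t) = -81·sin(3·t). Tenemos la aceleración a(t) = -81·sin(3·t). Sustituyendo t = pi/2: a(pi/2) = 81.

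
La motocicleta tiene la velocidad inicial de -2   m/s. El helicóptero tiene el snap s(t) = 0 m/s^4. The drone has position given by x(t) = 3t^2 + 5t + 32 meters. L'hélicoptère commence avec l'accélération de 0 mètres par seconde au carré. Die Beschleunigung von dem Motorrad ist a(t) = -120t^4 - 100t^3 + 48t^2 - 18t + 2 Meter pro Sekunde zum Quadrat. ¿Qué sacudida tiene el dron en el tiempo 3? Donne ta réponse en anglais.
We must differentiate our position equation x(t) = 3·t^2 + 5·t + 32 3 times. The derivative of position gives velocity: v(t) = 6·t + 5. Differentiating velocity, we get acceleration: a(t) = 6. Differentiating acceleration, we get jerk: j(t) = 0. Using j(t) = 0 and substituting t = 3, we find j = 0.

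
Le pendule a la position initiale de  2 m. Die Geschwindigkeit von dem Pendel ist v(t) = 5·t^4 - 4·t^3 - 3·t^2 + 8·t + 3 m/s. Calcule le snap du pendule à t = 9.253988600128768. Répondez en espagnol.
Para resolver esto, necesitamos tomar 3 derivadas de nuestra ecuación de la velocidad v(t) = 5·t^4 - 4·t^3 - 3·t^2 + 8·t + 3. La derivada de la velocidad da la aceleración: a(t) = 20·t^3 - 12·t^2 - 6·t + 8. Derivando la aceleración, obtenemos la sacudida: j(t) = 60·t^2 - 24·t - 6. La derivada de la sacudida da el snap: s(t) = 120·t - 24. Tenemos el snap s(t) = 120·t - 24. Sustituyendo t = 9.253988600128768: s(9.253988600128768) = 1086.47863201545.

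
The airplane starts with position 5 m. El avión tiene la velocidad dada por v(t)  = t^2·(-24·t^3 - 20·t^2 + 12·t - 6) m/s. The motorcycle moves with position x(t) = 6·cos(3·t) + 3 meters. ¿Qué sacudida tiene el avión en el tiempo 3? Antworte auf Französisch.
Pour résoudre ceci, nous devons prendre 2 dérivées de notre équation de la vitesse v(t) = t^2·(-24·t^3 - 20·t^2 + 12·t - 6). En dérivant la vitesse, nous obtenons l'accélération: a(t) = t^2·(-72·t^2 - 40·t + 12) + 2·t·(-24·t^3 - 20·t^2 + 12·t - 6). En dérivant l'accélération, nous obtenons le jerk: j(t) = -48·t^3 + t^2·(-144·t - 40) - 40·t^2 + 4·t·(-72·t^2 - 40·t + 12) + 24·t - 12. En utilisant j(t) = -48·t^3 + t^2·(-144·t - 40) - 40·t^2 + 4·t·(-72·t^2 - 40·t + 12) + 24·t - 12 et en substituant t = 3, nous trouvons j = -14916.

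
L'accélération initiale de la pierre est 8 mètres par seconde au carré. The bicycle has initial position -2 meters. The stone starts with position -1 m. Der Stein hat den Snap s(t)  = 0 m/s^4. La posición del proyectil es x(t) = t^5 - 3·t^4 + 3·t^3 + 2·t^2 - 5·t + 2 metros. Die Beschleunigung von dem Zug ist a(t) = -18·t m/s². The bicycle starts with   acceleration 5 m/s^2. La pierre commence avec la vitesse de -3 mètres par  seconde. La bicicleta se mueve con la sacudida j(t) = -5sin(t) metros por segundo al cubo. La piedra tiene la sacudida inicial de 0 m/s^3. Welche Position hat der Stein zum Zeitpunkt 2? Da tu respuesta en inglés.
We must find the integral of our snap equation s(t) = 0 4 times. Taking ∫s(t)dt and applying j(0) = 0, we find j(t) = 0. The integral of jerk is acceleration. Using a(0) = 8, we get a(t) = 8. Taking ∫a(t)dt and applying v(0) = -3, we find v(t) = 8·t - 3. Taking ∫v(t)dt and applying x(0) = -1, we find x(t) = 4·t^2 - 3·t - 1. Using x(t) = 4·t^2 - 3·t - 1 and substituting t = 2, we find x = 9.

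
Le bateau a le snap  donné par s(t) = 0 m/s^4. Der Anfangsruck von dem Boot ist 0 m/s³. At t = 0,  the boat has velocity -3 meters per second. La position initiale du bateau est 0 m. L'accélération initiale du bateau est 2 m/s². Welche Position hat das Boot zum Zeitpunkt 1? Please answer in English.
To find the answer, we compute 4 integrals of s(t) = 0. Taking ∫s(t)dt and applying j(0) = 0, we find j(t) = 0. Taking ∫j(t)dt and applying a(0) = 2, we find a(t) = 2. Integrating acceleration and using the initial condition v(0) = -3, we get v(t) = 2·t - 3. The antiderivative of velocity is position. Using x(0) = 0, we get x(t) = t^2 - 3·t. We have position x(t) = t^2 - 3·t. Substituting t = 1: x(1) = -2.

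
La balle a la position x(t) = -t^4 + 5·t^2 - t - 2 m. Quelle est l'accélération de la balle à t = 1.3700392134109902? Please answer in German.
Wir müssen unsere Gleichung für die Position x(t) = -t^4 + 5·t^2 - t - 2 2-mal ableiten. Mit d/dt von x(t) finden wir v(t) = -4·t^3 + 10·t - 1. Durch Ableiten von der Geschwindigkeit erhalten wir die Beschleunigung: a(t) = 10 - 12·t^2. Mit a(t) = 10 - 12·t^2 und Einsetzen von t = 1.3700392134109902, finden wir a = -12.5240893554057.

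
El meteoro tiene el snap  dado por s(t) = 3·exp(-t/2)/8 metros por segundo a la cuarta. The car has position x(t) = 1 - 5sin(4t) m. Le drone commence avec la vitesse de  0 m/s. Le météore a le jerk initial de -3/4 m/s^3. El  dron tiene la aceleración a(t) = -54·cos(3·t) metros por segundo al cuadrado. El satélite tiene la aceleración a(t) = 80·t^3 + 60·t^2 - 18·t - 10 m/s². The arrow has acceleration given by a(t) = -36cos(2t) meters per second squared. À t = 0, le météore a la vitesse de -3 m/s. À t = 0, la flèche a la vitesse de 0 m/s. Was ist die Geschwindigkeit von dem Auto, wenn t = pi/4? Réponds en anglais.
Starting from position x(t) = 1 - 5·sin(4·t), we take 1 derivative. Taking d/dt of x(t), we find v(t) = -20·cos(4·t). Using v(t) = -20·cos(4·t) and substituting t = pi/4, we find v = 20.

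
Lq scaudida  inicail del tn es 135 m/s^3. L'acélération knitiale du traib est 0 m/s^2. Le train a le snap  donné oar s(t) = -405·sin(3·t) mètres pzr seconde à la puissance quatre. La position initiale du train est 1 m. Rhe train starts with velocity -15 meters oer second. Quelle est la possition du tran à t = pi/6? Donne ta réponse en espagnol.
Necesitamos integrar nuestra ecuación del snap s(t) = -405·sin(3·t) 4 veces. Integrando el snap y usando la condición inicial j(0) = 135, obtenemos j(t) = 135·cos(3·t). La integral de la sacudida es la aceleración. Usando a(0) = 0, obtenemos a(t) = 45·sin(3·t). Tomando ∫a(t)dt y aplicando v(0) = -15, encontramos v(t) = -15·cos(3·t). Integrando la velocidad y usando la condición inicial x(0) = 1, obtenemos x(t) = 1 - 5·sin(3·t). De la ecuación de la posición x(t) = 1 - 5·sin(3·t), sustituimos t = pi/6 para obtener x = -4.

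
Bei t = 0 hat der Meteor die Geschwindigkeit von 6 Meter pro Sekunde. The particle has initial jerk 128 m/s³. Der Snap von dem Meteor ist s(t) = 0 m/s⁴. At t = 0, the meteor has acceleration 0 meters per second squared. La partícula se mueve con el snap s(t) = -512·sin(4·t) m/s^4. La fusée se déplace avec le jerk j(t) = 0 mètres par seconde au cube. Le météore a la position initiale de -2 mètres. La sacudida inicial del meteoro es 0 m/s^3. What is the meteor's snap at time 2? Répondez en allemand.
Wir haben den Snap s(t) = 0. Durch Einsetzen von t = 2: s(2) = 0.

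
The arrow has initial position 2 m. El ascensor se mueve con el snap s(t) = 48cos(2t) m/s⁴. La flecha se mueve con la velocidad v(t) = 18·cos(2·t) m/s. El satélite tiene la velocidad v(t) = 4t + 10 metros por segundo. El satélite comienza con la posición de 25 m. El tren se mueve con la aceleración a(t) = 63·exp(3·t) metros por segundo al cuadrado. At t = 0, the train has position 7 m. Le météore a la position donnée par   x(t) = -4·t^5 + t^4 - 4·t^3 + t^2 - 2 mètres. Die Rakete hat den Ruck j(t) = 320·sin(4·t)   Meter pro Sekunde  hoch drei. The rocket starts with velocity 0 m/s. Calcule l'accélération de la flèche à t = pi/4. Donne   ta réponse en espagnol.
Debemos derivar nuestra ecuación de la velocidad v(t) = 18·cos(2·t) 1 vez. Tomando d/dt de v(t), encontramos a(t) = -36·sin(2·t). Usando a(t) = -36·sin(2·t) y sustituyendo t = pi/4, encontramos a = -36.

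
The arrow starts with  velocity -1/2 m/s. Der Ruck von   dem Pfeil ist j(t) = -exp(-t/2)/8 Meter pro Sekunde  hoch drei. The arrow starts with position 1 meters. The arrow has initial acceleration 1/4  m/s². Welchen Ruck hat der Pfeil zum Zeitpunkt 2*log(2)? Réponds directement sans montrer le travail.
Der Ruck bei t = 2*log(2) ist j = -1/16.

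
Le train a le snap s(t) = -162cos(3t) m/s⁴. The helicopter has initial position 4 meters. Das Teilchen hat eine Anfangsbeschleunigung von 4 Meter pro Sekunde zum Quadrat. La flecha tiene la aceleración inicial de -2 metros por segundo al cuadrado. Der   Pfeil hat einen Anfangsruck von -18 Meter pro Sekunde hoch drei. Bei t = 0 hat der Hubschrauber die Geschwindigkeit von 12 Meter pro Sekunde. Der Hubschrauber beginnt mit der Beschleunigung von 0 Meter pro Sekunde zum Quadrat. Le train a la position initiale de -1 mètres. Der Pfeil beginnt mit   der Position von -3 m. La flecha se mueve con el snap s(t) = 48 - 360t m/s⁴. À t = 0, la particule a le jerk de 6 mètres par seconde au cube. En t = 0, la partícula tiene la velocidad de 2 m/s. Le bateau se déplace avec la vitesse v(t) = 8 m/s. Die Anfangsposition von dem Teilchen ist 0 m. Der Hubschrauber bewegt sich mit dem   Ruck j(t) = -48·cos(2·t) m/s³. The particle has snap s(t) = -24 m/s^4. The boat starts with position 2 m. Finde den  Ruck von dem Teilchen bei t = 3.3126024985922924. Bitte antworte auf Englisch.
Starting from snap s(t) = -24, we take 1 integral. Taking ∫s(t)dt and applying j(0) = 6, we find j(t) = 6 - 24·t. From the given jerk equation j(t) = 6 - 24·t, we substitute t = 3.3126024985922924 to get j = -73.5024599662150.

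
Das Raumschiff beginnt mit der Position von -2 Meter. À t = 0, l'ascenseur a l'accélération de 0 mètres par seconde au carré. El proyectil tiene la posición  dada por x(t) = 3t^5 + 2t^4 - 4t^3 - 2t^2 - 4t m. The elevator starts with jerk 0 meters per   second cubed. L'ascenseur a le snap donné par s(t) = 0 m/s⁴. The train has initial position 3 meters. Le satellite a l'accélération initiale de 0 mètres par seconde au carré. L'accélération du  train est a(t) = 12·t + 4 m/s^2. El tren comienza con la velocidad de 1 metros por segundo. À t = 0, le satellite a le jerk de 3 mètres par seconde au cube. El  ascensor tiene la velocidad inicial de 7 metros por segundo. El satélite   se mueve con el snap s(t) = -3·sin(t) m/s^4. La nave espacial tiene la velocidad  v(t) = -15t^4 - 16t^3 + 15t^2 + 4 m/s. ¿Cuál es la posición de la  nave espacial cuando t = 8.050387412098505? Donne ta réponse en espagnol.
Para resolver esto, necesitamos tomar 1 integral de nuestra ecuación de la velocidad v(t) = -15·t^4 - 16·t^3 + 15·t^2 + 4. La integral de la velocidad, con x(0) = -2, da la posición: x(t) = -3·t^5 - 4·t^4 + 5·t^3 + 4·t - 2. De la ecuación de la posición x(t) = -3·t^5 - 4·t^4 + 5·t^3 + 4·t - 2, sustituimos t = 8.050387412098505 para obtener x = -115600.857411905.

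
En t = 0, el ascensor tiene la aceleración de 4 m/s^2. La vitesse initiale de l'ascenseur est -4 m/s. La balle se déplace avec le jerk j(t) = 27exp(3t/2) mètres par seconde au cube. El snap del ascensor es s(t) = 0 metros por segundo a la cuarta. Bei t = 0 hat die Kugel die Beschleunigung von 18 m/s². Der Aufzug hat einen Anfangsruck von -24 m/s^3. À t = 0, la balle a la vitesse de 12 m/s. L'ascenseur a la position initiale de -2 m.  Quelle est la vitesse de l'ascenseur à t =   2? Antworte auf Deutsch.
Ausgehend von dem Snap s(t) = 0, nehmen wir 3 Integrale. Durch Integration von dem Snap und Verwendung der Anfangsbedingung j(0) = -24, erhalten wir j(t) = -24. Mit ∫j(t)dt und Anwendung von a(0) = 4, finden wir a(t) = 4 - 24·t. Das Integral von der Beschleunigung ist die Geschwindigkeit. Mit v(0) = -4 erhalten wir v(t) = -12·t^2 + 4·t - 4. Wir haben die Geschwindigkeit v(t) = -12·t^2 + 4·t - 4. Durch Einsetzen von t = 2: v(2) = -44.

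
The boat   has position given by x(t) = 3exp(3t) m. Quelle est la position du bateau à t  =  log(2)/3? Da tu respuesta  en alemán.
Wir haben die Position x(t) = 3·exp(3·t). Durch Einsetzen von t = log(2)/3: x(log(2)/3) = 6.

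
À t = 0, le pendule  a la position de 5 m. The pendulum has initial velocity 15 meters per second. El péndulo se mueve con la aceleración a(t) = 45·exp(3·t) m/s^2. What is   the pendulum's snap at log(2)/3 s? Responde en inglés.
We must differentiate our acceleration equation a(t) = 45·exp(3·t) 2 times. Differentiating acceleration, we get jerk: j(t) = 135·exp(3·t). Taking d/dt of j(t), we find s(t) = 405·exp(3·t). We have snap s(t) = 405·exp(3·t). Substituting t = log(2)/3: s(log(2)/3) = 810.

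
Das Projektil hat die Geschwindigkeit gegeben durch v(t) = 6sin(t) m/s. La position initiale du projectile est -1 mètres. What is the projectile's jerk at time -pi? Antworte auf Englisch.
To solve this, we need to take 2 derivatives of our velocity equation v(t) = 6·sin(t). Taking d/dt of v(t), we find a(t) = 6·cos(t). The derivative of acceleration gives jerk: j(t) = -6·sin(t). We have jerk j(t) = -6·sin(t). Substituting t = -pi: j(-pi) = 0.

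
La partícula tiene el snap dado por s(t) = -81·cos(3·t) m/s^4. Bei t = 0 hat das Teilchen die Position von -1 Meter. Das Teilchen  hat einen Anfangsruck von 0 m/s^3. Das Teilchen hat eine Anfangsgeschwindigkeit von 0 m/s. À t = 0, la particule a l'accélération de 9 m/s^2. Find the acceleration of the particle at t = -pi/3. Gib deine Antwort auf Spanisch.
Necesitamos integrar nuestra ecuación del snap s(t) = -81·cos(3·t) 2 veces. La antiderivada del snap es la sacudida. Usando j(0) = 0, obtenemos j(t) = -27·sin(3·t). La integral de la sacudida, con a(0) = 9, da la aceleración: a(t) = 9·cos(3·t). Usando a(t) = 9·cos(3·t) y sustituyendo t = -pi/3, encontramos a = -9.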